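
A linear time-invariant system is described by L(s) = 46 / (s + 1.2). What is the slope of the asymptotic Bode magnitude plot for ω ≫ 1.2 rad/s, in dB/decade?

-20 dB/decade

With 0 zeros and 1 pole, the high-frequency asymptotic slope is 20 × (0 − 1) = -20 dB/decade.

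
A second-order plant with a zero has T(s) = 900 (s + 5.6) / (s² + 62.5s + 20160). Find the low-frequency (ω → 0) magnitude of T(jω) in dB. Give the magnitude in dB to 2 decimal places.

T(0) = 900 × 5.6 / 20160 = 0.25
20 log₁₀(0.25) = -12.041 dB

-12.04 dB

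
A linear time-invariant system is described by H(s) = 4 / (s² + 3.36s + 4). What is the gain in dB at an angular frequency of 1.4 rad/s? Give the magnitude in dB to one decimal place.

|(j1.4)² + 3.36(j1.4) + 4| = |2.04 + j4.704| = 5.127
|H(j1.4)| = 4 / 5.127 = 0.78014
20 log₁₀(0.78014) = -2.16 dB

-2.2 dB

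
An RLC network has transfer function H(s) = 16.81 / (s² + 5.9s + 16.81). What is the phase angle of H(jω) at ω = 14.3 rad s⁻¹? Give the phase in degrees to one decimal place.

-155.8°

∠[(j14.3)² + 5.9(j14.3) + 16.81] = ∠[-187.68 + j84.37] = 155.79°
∠H(j14.3) = −155.79° = -155.79°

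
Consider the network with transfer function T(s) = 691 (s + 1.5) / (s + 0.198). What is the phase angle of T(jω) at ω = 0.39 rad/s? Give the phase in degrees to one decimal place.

-48.5°

∠(j0.39 + 1.5) = arctan(0.39/1.5) = 14.57°
∠(j0.39 + 0.198) = arctan(0.39/0.198) = 63.08°
∠T(j0.39) = 14.57° − 63.08° = -48.51°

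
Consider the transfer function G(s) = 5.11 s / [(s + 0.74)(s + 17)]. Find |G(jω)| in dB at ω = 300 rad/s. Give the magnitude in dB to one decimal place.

|j300| = 300
|j300 + 0.74| = √(300² + 0.74²) = 300
|j300 + 17| = √(300² + 17²) = 300.5
|G(j300)| = 5.11 × 300 / (300 × 300.5) = 0.017006
20 log₁₀(0.017006) = -35.39 dB

-35.4 dB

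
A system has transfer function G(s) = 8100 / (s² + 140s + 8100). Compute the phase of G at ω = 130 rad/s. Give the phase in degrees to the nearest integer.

-116 deg

∠[(j130)² + 140(j130) + 8100] = ∠[-8800 + j18200] = 115.80°
∠G(j130) = −115.80° = -115.80°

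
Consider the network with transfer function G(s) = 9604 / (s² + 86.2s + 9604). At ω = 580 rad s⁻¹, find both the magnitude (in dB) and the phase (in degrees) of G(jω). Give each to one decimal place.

|(j580)² + 86.2(j580) + 9604| = |-3.268e+05 + j49996| = 3.306e+05
|G(j580)| = 9604 / 3.306e+05 = 0.02905
20 log₁₀(0.02905) = -30.74 dB
∠[(j580)² + 86.2(j580) + 9604] = ∠[-3.268e+05 + j49996] = 171.30°
∠G(j580) = −171.30° = -171.30°

|G| = -30.7 dB, ∠G = -171.3 deg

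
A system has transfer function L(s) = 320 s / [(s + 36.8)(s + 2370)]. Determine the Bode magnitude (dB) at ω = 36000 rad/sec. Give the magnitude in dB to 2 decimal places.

-41.04 dB

|j36000| = 3.6e+04
|j36000 + 36.8| = √(36000² + 36.8²) = 3.6e+04
|j36000 + 2370| = √(36000² + 2370²) = 3.608e+04
|L(j36000)| = 320 × 3.6e+04 / (3.6e+04 × 3.608e+04) = 0.0088697
20 log₁₀(0.0088697) = -41.042 dB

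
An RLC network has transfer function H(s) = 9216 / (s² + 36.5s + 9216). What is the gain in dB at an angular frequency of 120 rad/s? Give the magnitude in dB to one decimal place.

|(j120)² + 36.5(j120) + 9216| = |-5184 + j4380| = 6787
|H(j120)| = 9216 / 6787 = 1.358
20 log₁₀(1.358) = 2.66 dB

2.7 dB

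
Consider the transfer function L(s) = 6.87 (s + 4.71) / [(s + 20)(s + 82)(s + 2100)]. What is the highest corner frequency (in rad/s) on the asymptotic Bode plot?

Break frequencies occur at each pole and zero magnitude: 4.71 rad/s, 20 rad/s, 82 rad/s, 2100 rad/s.
The highest is 2100 rad/s.

2100 rad/s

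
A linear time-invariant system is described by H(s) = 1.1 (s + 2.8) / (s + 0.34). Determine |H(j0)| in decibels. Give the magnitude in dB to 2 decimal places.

19.14 dB

H(0) = 1.1 × 2.8 / 0.34 = 9.0588
20 log₁₀(9.0588) = 19.141 dB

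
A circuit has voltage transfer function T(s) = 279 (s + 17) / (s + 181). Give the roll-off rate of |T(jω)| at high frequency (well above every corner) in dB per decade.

0 dB/decade

With 1 zero and 1 pole, the high-frequency asymptotic slope is 20 × (1 − 1) = 0 dB/decade.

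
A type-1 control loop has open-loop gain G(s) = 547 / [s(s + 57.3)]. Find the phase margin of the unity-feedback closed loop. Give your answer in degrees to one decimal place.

80.7°

Gain crossover: |G(jω)| = 1 at ω ≈ 9.42 rad s⁻¹.
∠G(j9.42) = −90° − arctan(9.42/57.3) ≈ -99.34°
PM = 180° + (-99.34°) = 80.66°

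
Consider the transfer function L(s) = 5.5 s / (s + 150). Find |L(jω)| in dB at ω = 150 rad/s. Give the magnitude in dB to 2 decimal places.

11.80 dB

|j150| = 150
|j150 + 150| = √(150² + 150²) = 212.1
|L(j150)| = 5.5 × 150 / 212.1 = 3.8891
20 log₁₀(3.8891) = 11.797 dB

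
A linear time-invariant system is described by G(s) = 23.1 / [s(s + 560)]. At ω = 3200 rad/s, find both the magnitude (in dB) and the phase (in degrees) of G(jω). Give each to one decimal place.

|j3200 + 560| = √(3200² + 560²) = 3249
|j3200| = 3200
|G(j3200)| = 23.1 / (3249 × 3200) = 2.2221e-06
20 log₁₀(2.2221e-06) = -113.06 dB
∠(j3200 + 560) = arctan(3200/560) = 80.07°
∠(j3200) = 90.00°
∠G(j3200) = − (80.07° + 90.00°) = -170.07°

|G| = -113.1 dB, ∠G = -170.1°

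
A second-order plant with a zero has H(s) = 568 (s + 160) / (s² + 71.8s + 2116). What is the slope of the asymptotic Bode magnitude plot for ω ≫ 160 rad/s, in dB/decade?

-20 dB/decade

With 1 zero and 2 poles, the high-frequency asymptotic slope is 20 × (1 − 2) = -20 dB/decade.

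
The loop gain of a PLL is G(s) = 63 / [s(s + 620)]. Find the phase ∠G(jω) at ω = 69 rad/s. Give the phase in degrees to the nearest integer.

∠(j69 + 620) = arctan(69/620) = 6.35°
∠(j69) = 90.00°
∠G(j69) = − (6.35° + 90.00°) = -96.35°

-96°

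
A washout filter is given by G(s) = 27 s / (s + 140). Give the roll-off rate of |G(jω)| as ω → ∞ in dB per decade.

0 dB/decade

With 1 zero and 1 pole, the high-frequency asymptotic slope is 20 × (1 − 1) = 0 dB/decade.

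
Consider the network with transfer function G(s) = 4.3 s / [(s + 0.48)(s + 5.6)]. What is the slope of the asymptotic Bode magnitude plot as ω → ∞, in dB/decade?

With 1 zero and 2 poles, the high-frequency asymptotic slope is 20 × (1 − 2) = -20 dB/decade.

-20 dB/decade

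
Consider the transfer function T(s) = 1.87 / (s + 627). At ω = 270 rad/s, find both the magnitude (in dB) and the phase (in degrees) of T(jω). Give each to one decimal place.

|j270 + 627| = √(270² + 627²) = 682.7
|T(j270)| = 1.87 / 682.7 = 0.0027393
20 log₁₀(0.0027393) = -51.25 dB
∠(j270 + 627) = arctan(270/627) = 23.30°
∠T(j270) = −23.30° = -23.30°

|T| = -51.2 dB, ∠T = -23.3°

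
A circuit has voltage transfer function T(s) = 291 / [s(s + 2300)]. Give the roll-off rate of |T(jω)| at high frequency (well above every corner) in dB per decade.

With 0 zeros and 2 poles, the high-frequency asymptotic slope is 20 × (0 − 2) = -40 dB/decade.

-40 dB/decade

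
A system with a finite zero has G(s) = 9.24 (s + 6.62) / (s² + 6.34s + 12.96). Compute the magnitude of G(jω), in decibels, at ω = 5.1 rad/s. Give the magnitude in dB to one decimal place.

6.9 dB

|j5.1 + 6.62| = √(5.1² + 6.62²) = 8.357
|(j5.1)² + 6.34(j5.1) + 12.96| = |-13.05 + j32.334| = 34.87
|G(j5.1)| = 9.24 × 8.357 / 34.87 = 2.2145
20 log₁₀(2.2145) = 6.91 dB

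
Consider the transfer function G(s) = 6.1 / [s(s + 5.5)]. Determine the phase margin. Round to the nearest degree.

Gain crossover: |G(jω)| = 1 at ω ≈ 1.09 rad s⁻¹.
∠G(j1.09) = −90° − arctan(1.09/5.5) ≈ -101.19°
PM = 180° + (-101.19°) = 78.81°

79 deg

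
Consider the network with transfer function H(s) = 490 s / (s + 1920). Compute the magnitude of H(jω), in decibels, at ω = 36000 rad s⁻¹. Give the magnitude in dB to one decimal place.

53.8 dB

|j36000| = 3.6e+04
|j36000 + 1920| = √(36000² + 1920²) = 3.605e+04
|H(j36000)| = 490 × 3.6e+04 / 3.605e+04 = 489.3
20 log₁₀(489.3) = 53.79 dB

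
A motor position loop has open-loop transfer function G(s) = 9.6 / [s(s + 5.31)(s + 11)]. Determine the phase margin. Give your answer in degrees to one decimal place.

Gain crossover: |G(jω)| = 1 at ω ≈ 0.164 rad s⁻¹.
∠G(j0.164) = −90° − arctan(0.164/5.31) − arctan(0.164/11) ≈ -92.63°
PM = 180° + (-92.63°) = 87.37°

87.4 deg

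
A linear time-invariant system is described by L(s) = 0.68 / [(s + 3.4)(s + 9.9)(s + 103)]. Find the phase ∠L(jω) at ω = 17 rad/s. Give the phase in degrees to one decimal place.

-147.8 deg

∠(j17 + 3.4) = arctan(17/3.4) = 78.69°
∠(j17 + 9.9) = arctan(17/9.9) = 59.79°
∠(j17 + 103) = arctan(17/103) = 9.37°
∠L(j17) = − (78.69° + 59.79° + 9.37°) = -147.85°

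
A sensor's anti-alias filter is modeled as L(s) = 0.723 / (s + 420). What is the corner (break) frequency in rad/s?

The single real pole at s = −420 gives a corner at ω = 420 rad/s.

420 rad/s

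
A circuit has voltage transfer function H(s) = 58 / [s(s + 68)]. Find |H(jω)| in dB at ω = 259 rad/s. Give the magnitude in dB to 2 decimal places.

-61.55 dB

|j259 + 68| = √(259² + 68²) = 267.8
|j259| = 259
|H(j259)| = 58 / (267.8 × 259) = 0.00083628
20 log₁₀(0.00083628) = -61.553 dB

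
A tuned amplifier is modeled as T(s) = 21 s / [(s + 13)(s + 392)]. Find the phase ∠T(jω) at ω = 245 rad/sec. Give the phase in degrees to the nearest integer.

-29 deg

∠(j245) = 90.00°
∠(j245 + 13) = arctan(245/13) = 86.96°
∠(j245 + 392) = arctan(245/392) = 32.01°
∠T(j245) = 90.00° − (86.96° + 32.01°) = -28.97°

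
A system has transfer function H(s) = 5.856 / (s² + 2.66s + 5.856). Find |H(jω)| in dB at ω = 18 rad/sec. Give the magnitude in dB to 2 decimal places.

|(j18)² + 2.66(j18) + 5.856| = |-318.14 + j47.88| = 321.7
|H(j18)| = 5.856 / 321.7 = 0.018202
20 log₁₀(0.018202) = -34.798 dB

-34.80 dB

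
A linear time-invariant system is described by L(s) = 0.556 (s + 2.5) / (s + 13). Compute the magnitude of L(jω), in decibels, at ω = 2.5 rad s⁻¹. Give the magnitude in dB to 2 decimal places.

|j2.5 + 2.5| = √(2.5² + 2.5²) = 3.536
|j2.5 + 13| = √(2.5² + 13²) = 13.24
|L(j2.5)| = 0.556 × 3.536 / 13.24 = 0.14849
20 log₁₀(0.14849) = -16.566 dB

-16.57 dB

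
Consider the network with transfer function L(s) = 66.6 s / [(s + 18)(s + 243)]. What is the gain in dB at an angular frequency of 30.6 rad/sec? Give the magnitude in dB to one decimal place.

|j30.6| = 30.6
|j30.6 + 18| = √(30.6² + 18²) = 35.5
|j30.6 + 243| = √(30.6² + 243²) = 244.9
|L(j30.6)| = 66.6 × 30.6 / (35.5 × 244.9) = 0.23438
20 log₁₀(0.23438) = -12.60 dB

-12.6 dB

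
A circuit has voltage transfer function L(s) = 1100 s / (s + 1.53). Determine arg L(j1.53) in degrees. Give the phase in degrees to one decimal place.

∠(j1.53) = 90.00°
∠(j1.53 + 1.53) = arctan(1.53/1.53) = 45.00°
∠L(j1.53) = 90.00° − 45.00° = 45.00°

45.0°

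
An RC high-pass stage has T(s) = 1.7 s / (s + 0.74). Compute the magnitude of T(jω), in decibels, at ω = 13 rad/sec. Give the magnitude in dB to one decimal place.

|j13| = 13
|j13 + 0.74| = √(13² + 0.74²) = 13.02
|T(j13)| = 1.7 × 13 / 13.02 = 1.6973
20 log₁₀(1.6973) = 4.59 dB

4.6 dB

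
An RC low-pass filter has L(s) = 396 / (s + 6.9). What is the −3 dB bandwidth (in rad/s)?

For a single-pole low-pass, the −3 dB point is at the pole: ω = 6.9 rad/s.

6.9 rad/s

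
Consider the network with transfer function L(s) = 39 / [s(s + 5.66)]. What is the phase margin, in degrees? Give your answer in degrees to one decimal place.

Gain crossover: |L(jω)| = 1 at ω ≈ 5.11 rad s⁻¹.
∠L(j5.11) = −90° − arctan(5.11/5.66) ≈ -132.09°
PM = 180° + (-132.09°) = 47.91°

47.9°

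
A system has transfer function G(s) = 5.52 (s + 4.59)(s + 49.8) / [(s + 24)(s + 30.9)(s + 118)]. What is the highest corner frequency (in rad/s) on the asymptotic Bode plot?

Break frequencies occur at each pole and zero magnitude: 4.59 rad/s, 24 rad/s, 30.9 rad/s, 49.8 rad/s, 118 rad/s.
The highest is 118 rad/s.

118 rad/s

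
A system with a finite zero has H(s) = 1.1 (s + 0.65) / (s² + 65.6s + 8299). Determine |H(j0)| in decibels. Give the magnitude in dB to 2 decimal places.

-81.29 dB

H(0) = 1.1 × 0.65 / 8299 = 8.6155e-05
20 log₁₀(8.6155e-05) = -81.294 dB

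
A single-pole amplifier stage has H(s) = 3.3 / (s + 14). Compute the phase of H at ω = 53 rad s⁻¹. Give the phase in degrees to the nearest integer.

-75°

∠(j53 + 14) = arctan(53/14) = 75.20°
∠H(j53) = −75.20° = -75.20°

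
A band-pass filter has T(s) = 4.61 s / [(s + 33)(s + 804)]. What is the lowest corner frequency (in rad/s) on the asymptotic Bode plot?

33 rad/s

Break frequencies occur at each pole and zero magnitude: 33 rad/s, 804 rad/s.
The lowest is 33 rad/s.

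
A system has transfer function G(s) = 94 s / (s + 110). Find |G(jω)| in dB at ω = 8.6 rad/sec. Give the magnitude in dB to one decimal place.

|j8.6| = 8.6
|j8.6 + 110| = √(8.6² + 110²) = 110.3
|G(j8.6)| = 94 × 8.6 / 110.3 = 7.3267
20 log₁₀(7.3267) = 17.30 dB

17.3 dB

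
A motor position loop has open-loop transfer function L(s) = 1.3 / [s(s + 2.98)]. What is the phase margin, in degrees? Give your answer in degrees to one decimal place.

81.8 deg

Gain crossover: |L(jω)| = 1 at ω ≈ 0.432 rad/s.
∠L(j0.432) = −90° − arctan(0.432/2.98) ≈ -98.24°
PM = 180° + (-98.24°) = 81.76°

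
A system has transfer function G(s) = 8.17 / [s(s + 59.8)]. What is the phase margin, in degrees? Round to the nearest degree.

90°

Gain crossover: |G(jω)| = 1 at ω ≈ 0.137 rad/sec.
∠G(j0.137) = −90° − arctan(0.137/59.8) ≈ -90.13°
PM = 180° + (-90.13°) = 89.87°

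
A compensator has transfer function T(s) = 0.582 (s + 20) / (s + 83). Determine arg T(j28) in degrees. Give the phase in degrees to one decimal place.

∠(j28 + 20) = arctan(28/20) = 54.46°
∠(j28 + 83) = arctan(28/83) = 18.64°
∠T(j28) = 54.46° − 18.64° = 35.82°

35.8°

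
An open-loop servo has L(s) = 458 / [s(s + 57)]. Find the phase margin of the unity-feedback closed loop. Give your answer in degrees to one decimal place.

Gain crossover: |L(jω)| = 1 at ω ≈ 7.96 rad/s.
∠L(j7.96) = −90° − arctan(7.96/57) ≈ -97.95°
PM = 180° + (-97.95°) = 82.05°

82.1°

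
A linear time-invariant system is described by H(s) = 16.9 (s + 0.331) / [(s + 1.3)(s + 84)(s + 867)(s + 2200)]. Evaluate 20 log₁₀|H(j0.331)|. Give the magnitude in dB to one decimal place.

-148.7 dB

|j0.331 + 0.331| = √(0.331² + 0.331²) = 0.4681
|j0.331 + 1.3| = √(0.331² + 1.3²) = 1.341
|j0.331 + 84| = √(0.331² + 84²) = 84
|j0.331 + 867| = √(0.331² + 867²) = 867
|j0.331 + 2200| = √(0.331² + 2200²) = 2200
|H(j0.331)| = 16.9 × 0.4681 / (1.341 × 84 × 867 × 2200) = 3.6806e-08
20 log₁₀(3.6806e-08) = -148.68 dB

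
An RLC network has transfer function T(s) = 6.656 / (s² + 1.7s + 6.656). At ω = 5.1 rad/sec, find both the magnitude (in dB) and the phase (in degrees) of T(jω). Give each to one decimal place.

|(j5.1)² + 1.7(j5.1) + 6.656| = |-19.354 + j8.67| = 21.21
|T(j5.1)| = 6.656 / 21.21 = 0.31386
20 log₁₀(0.31386) = -10.07 dB
∠[(j5.1)² + 1.7(j5.1) + 6.656] = ∠[-19.354 + j8.67] = 155.87°
∠T(j5.1) = −155.87° = -155.87°

|T| = -10.1 dB, ∠T = -155.9 deg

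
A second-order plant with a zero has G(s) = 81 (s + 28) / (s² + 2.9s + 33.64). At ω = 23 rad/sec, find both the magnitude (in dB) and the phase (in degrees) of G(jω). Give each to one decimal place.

|G| = 15.4 dB, ∠G = -132.9°

|j23 + 28| = √(23² + 28²) = 36.24
|(j23)² + 2.9(j23) + 33.64| = |-495.36 + j66.7| = 499.8
|G(j23)| = 81 × 36.24 / 499.8 = 5.8721
20 log₁₀(5.8721) = 15.38 dB
∠(j23 + 28) = arctan(23/28) = 39.40°
∠[(j23)² + 2.9(j23) + 33.64] = ∠[-495.36 + j66.7] = 172.33°
∠G(j23) = 39.40° − 172.33° = -132.93°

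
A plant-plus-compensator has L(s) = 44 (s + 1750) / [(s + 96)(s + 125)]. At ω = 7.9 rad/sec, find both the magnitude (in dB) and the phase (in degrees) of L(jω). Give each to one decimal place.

|L| = 16.1 dB, ∠L = -8.1°

|j7.9 + 1750| = √(7.9² + 1750²) = 1750
|j7.9 + 96| = √(7.9² + 96²) = 96.32
|j7.9 + 125| = √(7.9² + 125²) = 125.2
|L(j7.9)| = 44 × 1750 / (96.32 × 125.2) = 6.3824
20 log₁₀(6.3824) = 16.10 dB
∠(j7.9 + 1750) = arctan(7.9/1750) = 0.26°
∠(j7.9 + 96) = arctan(7.9/96) = 4.70°
∠(j7.9 + 125) = arctan(7.9/125) = 3.62°
∠L(j7.9) = 0.26° − (4.70° + 3.62°) = -8.06°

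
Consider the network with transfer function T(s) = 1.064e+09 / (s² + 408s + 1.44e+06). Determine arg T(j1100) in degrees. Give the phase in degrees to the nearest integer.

-63 deg

∠[(j1100)² + 408(j1100) + 1.44e+06] = ∠[2.3e+05 + j4.488e+05] = 62.87°
∠T(j1100) = −62.87° = -62.87°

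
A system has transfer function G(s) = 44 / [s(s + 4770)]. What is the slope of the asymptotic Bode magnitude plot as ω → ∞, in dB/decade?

-40 dB/decade

With 0 zeros and 2 poles, the high-frequency asymptotic slope is 20 × (0 − 2) = -40 dB/decade.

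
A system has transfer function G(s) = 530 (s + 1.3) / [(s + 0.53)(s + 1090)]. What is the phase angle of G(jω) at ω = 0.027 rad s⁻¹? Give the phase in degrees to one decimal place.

-1.7°

∠(j0.027 + 1.3) = arctan(0.027/1.3) = 1.19°
∠(j0.027 + 0.53) = arctan(0.027/0.53) = 2.92°
∠(j0.027 + 1090) = arctan(0.027/1090) = 0.00°
∠G(j0.027) = 1.19° − (2.92° + 0.00°) = -1.73°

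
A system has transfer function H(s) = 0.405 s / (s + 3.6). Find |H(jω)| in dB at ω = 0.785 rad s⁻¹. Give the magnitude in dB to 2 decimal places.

-21.28 dB

|j0.785| = 0.785
|j0.785 + 3.6| = √(0.785² + 3.6²) = 3.685
|H(j0.785)| = 0.405 × 0.785 / 3.685 = 0.086285
20 log₁₀(0.086285) = -21.281 dB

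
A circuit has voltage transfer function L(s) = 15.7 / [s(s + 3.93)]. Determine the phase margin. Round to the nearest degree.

Gain crossover: |L(jω)| = 1 at ω ≈ 3.13 rad/s.
∠L(j3.13) = −90° − arctan(3.13/3.93) ≈ -128.50°
PM = 180° + (-128.50°) = 51.50°

51°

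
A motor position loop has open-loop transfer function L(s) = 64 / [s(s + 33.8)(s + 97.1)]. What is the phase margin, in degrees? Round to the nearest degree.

Gain crossover: |L(jω)| = 1 at ω ≈ 0.0195 rad/sec.
∠L(j0.0195) = −90° − arctan(0.0195/33.8) − arctan(0.0195/97.1) ≈ -90.04°
PM = 180° + (-90.04°) = 89.96°

90°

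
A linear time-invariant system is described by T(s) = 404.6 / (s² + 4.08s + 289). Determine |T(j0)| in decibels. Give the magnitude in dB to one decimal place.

2.9 dB

T(0) = 404.6 / 289 = 1.4
20 log₁₀(1.4) = 2.92 dB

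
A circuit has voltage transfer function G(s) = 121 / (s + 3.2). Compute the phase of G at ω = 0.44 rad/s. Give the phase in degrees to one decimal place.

-7.8°

∠(j0.44 + 3.2) = arctan(0.44/3.2) = 7.83°
∠G(j0.44) = −7.83° = -7.83°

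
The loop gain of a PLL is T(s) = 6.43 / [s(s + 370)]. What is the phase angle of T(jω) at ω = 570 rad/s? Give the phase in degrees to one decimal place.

-147.0°

∠(j570 + 370) = arctan(570/370) = 57.01°
∠(j570) = 90.00°
∠T(j570) = − (57.01° + 90.00°) = -147.01°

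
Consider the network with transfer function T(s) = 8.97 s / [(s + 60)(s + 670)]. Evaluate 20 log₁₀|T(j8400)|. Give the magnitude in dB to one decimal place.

|j8400| = 8400
|j8400 + 60| = √(8400² + 60²) = 8400
|j8400 + 670| = √(8400² + 670²) = 8427
|T(j8400)| = 8.97 × 8400 / (8400 × 8427) = 0.0010644
20 log₁₀(0.0010644) = -59.46 dB

-59.5 dB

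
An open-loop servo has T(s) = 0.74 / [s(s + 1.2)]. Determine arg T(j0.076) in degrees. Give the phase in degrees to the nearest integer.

-94°

∠(j0.076 + 1.2) = arctan(0.076/1.2) = 3.62°
∠(j0.076) = 90.00°
∠T(j0.076) = − (3.62° + 90.00°) = -93.62°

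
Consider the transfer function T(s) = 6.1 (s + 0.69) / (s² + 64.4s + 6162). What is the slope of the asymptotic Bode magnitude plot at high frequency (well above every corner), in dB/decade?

-20 dB/decade

With 1 zero and 2 poles, the high-frequency asymptotic slope is 20 × (1 − 2) = -20 dB/decade.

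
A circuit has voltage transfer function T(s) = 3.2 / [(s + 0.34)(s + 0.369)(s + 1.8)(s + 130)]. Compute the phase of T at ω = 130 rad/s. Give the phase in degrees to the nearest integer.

∠(j130 + 0.34) = arctan(130/0.34) = 89.85°
∠(j130 + 0.369) = arctan(130/0.369) = 89.84°
∠(j130 + 1.8) = arctan(130/1.8) = 89.21°
∠(j130 + 130) = arctan(130/130) = 45.00°
∠T(j130) = − (89.85° + 89.84° + 89.21° + 45.00°) = -313.89°

-314°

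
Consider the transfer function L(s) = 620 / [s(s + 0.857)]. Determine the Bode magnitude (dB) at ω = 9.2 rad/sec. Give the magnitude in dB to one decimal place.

17.3 dB

|j9.2 + 0.857| = √(9.2² + 0.857²) = 9.24
|j9.2| = 9.2
|L(j9.2)| = 620 / (9.24 × 9.2) = 7.2936
20 log₁₀(7.2936) = 17.26 dB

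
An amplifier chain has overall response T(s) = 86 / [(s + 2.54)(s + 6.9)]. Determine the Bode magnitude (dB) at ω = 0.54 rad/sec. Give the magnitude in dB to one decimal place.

13.6 dB

|j0.54 + 2.54| = √(0.54² + 2.54²) = 2.597
|j0.54 + 6.9| = √(0.54² + 6.9²) = 6.921
|T(j0.54)| = 86 / (2.597 × 6.921) = 4.7851
20 log₁₀(4.7851) = 13.60 dB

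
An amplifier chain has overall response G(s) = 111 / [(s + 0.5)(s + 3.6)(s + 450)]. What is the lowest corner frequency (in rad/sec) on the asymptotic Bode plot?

Break frequencies occur at each pole and zero magnitude: 0.5 rad/sec, 3.6 rad/sec, 450 rad/sec.
The lowest is 0.5 rad/sec.

0.5 rad/sec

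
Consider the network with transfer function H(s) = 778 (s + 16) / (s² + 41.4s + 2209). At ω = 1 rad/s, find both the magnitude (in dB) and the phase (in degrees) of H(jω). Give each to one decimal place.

|j1 + 16| = √(1² + 16²) = 16.03
|(j1)² + 41.4(j1) + 2209| = |2208 + j41.4| = 2208
|H(j1)| = 778 × 16.03 / 2208 = 5.6477
20 log₁₀(5.6477) = 15.04 dB
∠(j1 + 16) = arctan(1/16) = 3.58°
∠[(j1)² + 41.4(j1) + 2209] = ∠[2208 + j41.4] = 1.07°
∠H(j1) = 3.58° − 1.07° = 2.50°

|H| = 15.0 dB, ∠H = 2.5 deg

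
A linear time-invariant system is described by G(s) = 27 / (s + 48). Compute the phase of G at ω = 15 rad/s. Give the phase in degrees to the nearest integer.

∠(j15 + 48) = arctan(15/48) = 17.35°
∠G(j15) = −17.35° = -17.35°

-17°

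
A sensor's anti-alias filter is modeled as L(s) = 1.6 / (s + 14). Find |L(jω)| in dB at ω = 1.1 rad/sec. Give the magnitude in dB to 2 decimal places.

-18.87 dB

|j1.1 + 14| = √(1.1² + 14²) = 14.04
|L(j1.1)| = 1.6 / 14.04 = 0.11393
20 log₁₀(0.11393) = -18.867 dB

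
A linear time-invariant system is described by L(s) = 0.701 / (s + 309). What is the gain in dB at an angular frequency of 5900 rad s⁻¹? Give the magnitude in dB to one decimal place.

-78.5 dB

|j5900 + 309| = √(5900² + 309²) = 5908
|L(j5900)| = 0.701 / 5908 = 0.00011865
20 log₁₀(0.00011865) = -78.51 dB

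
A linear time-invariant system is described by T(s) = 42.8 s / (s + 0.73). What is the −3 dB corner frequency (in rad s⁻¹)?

0.73 rad s⁻¹

For a single-pole high-pass, the −3 dB point is at the pole: ω = 0.73 rad s⁻¹.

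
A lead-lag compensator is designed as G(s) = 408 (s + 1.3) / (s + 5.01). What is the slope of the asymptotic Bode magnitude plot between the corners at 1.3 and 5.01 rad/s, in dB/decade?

20 dB/decade

In this band the factors already past their corner are: zero at 1.3; net slope = 20 dB/decade.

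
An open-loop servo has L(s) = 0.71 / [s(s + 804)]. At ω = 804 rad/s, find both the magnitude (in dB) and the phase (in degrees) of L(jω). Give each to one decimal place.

|j804 + 804| = √(804² + 804²) = 1137
|j804| = 804
|L(j804)| = 0.71 / (1137 × 804) = 7.7666e-07
20 log₁₀(7.7666e-07) = -122.20 dB
∠(j804 + 804) = arctan(804/804) = 45.00°
∠(j804) = 90.00°
∠L(j804) = − (45.00° + 90.00°) = -135.00°

|L| = -122.2 dB, ∠L = -135.0°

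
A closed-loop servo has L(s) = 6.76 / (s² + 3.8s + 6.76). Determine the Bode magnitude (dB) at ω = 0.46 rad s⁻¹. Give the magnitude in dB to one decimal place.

|(j0.46)² + 3.8(j0.46) + 6.76| = |6.5484 + j1.748| = 6.778
|L(j0.46)| = 6.76 / 6.778 = 0.99739
20 log₁₀(0.99739) = -0.02 dB

-0.0 dB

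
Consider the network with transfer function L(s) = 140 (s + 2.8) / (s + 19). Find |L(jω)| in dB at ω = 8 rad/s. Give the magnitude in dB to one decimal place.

35.2 dB

|j8 + 2.8| = √(8² + 2.8²) = 8.476
|j8 + 19| = √(8² + 19²) = 20.62
|L(j8)| = 140 × 8.476 / 20.62 = 57.559
20 log₁₀(57.559) = 35.20 dB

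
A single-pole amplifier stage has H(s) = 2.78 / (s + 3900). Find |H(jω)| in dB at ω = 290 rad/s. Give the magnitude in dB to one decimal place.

|j290 + 3900| = √(290² + 3900²) = 3911
|H(j290)| = 2.78 / 3911 = 0.00071086
20 log₁₀(0.00071086) = -62.96 dB

-63.0 dB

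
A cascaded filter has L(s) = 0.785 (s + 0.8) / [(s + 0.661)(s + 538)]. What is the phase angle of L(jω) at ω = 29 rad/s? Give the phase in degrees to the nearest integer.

-3°

∠(j29 + 0.8) = arctan(29/0.8) = 88.42°
∠(j29 + 0.661) = arctan(29/0.661) = 88.69°
∠(j29 + 538) = arctan(29/538) = 3.09°
∠L(j29) = 88.42° − (88.69° + 3.09°) = -3.36°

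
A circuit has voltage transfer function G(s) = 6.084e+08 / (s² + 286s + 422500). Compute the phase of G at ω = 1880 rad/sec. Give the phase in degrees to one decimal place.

∠[(j1880)² + 286(j1880) + 422500] = ∠[-3.1119e+06 + j5.3768e+05] = 170.20°
∠G(j1880) = −170.20° = -170.20°

-170.2°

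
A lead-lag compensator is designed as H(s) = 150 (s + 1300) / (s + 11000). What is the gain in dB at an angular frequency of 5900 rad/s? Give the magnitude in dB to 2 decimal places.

|j5900 + 1300| = √(5900² + 1300²) = 6042
|j5900 + 11000| = √(5900² + 11000²) = 1.248e+04
|H(j5900)| = 150 × 6042 / 1.248e+04 = 72.601
20 log₁₀(72.601) = 37.219 dB

37.22 dB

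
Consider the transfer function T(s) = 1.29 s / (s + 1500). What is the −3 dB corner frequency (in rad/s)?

1500 rad/s

For a single-pole high-pass, the −3 dB point is at the pole: ω = 1500 rad/s.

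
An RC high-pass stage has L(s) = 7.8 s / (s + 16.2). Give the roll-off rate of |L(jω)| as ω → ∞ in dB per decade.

With 1 zero and 1 pole, the high-frequency asymptotic slope is 20 × (1 − 1) = 0 dB/decade.

0 dB/decade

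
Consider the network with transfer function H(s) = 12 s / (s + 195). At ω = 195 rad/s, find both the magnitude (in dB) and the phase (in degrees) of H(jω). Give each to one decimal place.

|H| = 18.6 dB, ∠H = 45.0 deg

|j195| = 195
|j195 + 195| = √(195² + 195²) = 275.8
|H(j195)| = 12 × 195 / 275.8 = 8.4853
20 log₁₀(8.4853) = 18.57 dB
∠(j195) = 90.00°
∠(j195 + 195) = arctan(195/195) = 45.00°
∠H(j195) = 90.00° − 45.00° = 45.00°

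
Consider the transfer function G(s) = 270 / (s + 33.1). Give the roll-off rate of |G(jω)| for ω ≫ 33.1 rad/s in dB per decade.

With 0 zeros and 1 pole, the high-frequency asymptotic slope is 20 × (0 − 1) = -20 dB/decade.

-20 dB/decade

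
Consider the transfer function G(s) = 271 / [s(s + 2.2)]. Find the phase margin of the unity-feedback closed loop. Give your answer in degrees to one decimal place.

Gain crossover: |G(jω)| = 1 at ω ≈ 16.4 rad s⁻¹.
∠G(j16.4) = −90° − arctan(16.4/2.2) ≈ -172.35°
PM = 180° + (-172.35°) = 7.65°

7.6 deg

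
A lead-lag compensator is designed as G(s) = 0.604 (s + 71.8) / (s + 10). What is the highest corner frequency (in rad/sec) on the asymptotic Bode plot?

71.8 rad/sec

Break frequencies occur at each pole and zero magnitude: 10 rad/sec, 71.8 rad/sec.
The highest is 71.8 rad/sec.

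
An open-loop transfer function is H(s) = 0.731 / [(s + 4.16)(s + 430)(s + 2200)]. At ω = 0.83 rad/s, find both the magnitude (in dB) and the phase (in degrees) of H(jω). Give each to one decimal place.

|j0.83 + 4.16| = √(0.83² + 4.16²) = 4.242
|j0.83 + 430| = √(0.83² + 430²) = 430
|j0.83 + 2200| = √(0.83² + 2200²) = 2200
|H(j0.83)| = 0.731 / (4.242 × 430 × 2200) = 1.8216e-07
20 log₁₀(1.8216e-07) = -134.79 dB
∠(j0.83 + 4.16) = arctan(0.83/4.16) = 11.28°
∠(j0.83 + 430) = arctan(0.83/430) = 0.11°
∠(j0.83 + 2200) = arctan(0.83/2200) = 0.02°
∠H(j0.83) = − (11.28° + 0.11° + 0.02°) = -11.42°

|H| = -134.8 dB, ∠H = -11.4°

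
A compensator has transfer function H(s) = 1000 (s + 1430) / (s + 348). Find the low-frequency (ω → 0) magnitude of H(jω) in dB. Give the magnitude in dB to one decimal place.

72.3 dB

H(0) = 1000 × 1430 / 348 = 4109.2
20 log₁₀(4109.2) = 72.28 dB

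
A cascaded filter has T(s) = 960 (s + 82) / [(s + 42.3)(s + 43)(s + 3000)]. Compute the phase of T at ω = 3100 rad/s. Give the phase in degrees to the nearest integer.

∠(j3100 + 82) = arctan(3100/82) = 88.48°
∠(j3100 + 42.3) = arctan(3100/42.3) = 89.22°
∠(j3100 + 43) = arctan(3100/43) = 89.21°
∠(j3100 + 3000) = arctan(3100/3000) = 45.94°
∠T(j3100) = 88.48° − (89.22° + 89.21° + 45.94°) = -135.88°

-136 deg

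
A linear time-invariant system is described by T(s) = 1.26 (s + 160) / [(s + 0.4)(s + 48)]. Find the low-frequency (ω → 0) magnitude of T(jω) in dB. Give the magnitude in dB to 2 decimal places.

20.42 dB

T(0) = 1.26 × 160 / (0.4 × 48) = 10.5
20 log₁₀(10.5) = 20.424 dB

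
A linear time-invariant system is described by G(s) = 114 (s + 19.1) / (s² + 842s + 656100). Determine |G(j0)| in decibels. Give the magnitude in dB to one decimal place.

-49.6 dB

G(0) = 114 × 19.1 / 656100 = 0.0033187
20 log₁₀(0.0033187) = -49.58 dB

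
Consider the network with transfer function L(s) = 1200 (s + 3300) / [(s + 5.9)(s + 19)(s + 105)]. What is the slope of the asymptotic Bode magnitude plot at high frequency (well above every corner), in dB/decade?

With 1 zero and 3 poles, the high-frequency asymptotic slope is 20 × (1 − 3) = -40 dB/decade.

-40 dB/decade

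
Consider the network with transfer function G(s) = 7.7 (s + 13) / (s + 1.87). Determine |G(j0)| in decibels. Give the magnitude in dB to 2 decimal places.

34.57 dB

G(0) = 7.7 × 13 / 1.87 = 53.529
20 log₁₀(53.529) = 34.572 dB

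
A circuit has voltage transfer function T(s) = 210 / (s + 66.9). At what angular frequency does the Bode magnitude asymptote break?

The single real pole at s = −66.9 gives a corner at ω = 66.9 rad/s.

66.9 rad/s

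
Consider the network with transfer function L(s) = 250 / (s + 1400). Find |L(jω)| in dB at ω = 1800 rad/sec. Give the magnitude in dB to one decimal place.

|j1800 + 1400| = √(1800² + 1400²) = 2280
|L(j1800)| = 250 / 2280 = 0.10963
20 log₁₀(0.10963) = -19.20 dB

-19.2 dB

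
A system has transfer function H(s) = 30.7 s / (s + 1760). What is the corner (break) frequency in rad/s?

The single real pole at s = −1760 gives a corner at ω = 1760 rad/s.

1760 rad/s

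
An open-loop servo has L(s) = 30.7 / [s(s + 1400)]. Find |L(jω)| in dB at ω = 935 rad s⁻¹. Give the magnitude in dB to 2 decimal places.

-94.20 dB

|j935 + 1400| = √(935² + 1400²) = 1684
|j935| = 935
|L(j935)| = 30.7 / (1684 × 935) = 1.9503e-05
20 log₁₀(1.9503e-05) = -94.198 dB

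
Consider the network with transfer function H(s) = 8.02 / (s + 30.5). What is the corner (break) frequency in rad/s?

The single real pole at s = −30.5 gives a corner at ω = 30.5 rad/s.

30.5 rad/s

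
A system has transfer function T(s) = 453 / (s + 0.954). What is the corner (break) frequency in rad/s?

0.954 rad/s

The single real pole at s = −0.954 gives a corner at ω = 0.954 rad/s.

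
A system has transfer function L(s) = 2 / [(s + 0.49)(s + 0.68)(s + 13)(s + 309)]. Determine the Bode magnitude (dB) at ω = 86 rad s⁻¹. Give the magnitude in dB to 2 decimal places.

-160.27 dB

|j86 + 0.49| = √(86² + 0.49²) = 86
|j86 + 0.68| = √(86² + 0.68²) = 86
|j86 + 13| = √(86² + 13²) = 86.98
|j86 + 309| = √(86² + 309²) = 320.7
|L(j86)| = 2 / (86 × 86 × 86.98 × 320.7) = 9.6928e-09
20 log₁₀(9.6928e-09) = -160.271 dB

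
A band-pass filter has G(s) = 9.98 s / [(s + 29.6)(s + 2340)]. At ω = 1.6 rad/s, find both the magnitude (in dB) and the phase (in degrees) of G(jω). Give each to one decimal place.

|G| = -72.8 dB, ∠G = 86.9°

|j1.6| = 1.6
|j1.6 + 29.6| = √(1.6² + 29.6²) = 29.64
|j1.6 + 2340| = √(1.6² + 2340²) = 2340
|G(j1.6)| = 9.98 × 1.6 / (29.64 × 2340) = 0.0002302
20 log₁₀(0.0002302) = -72.76 dB
∠(j1.6) = 90.00°
∠(j1.6 + 29.6) = arctan(1.6/29.6) = 3.09°
∠(j1.6 + 2340) = arctan(1.6/2340) = 0.04°
∠G(j1.6) = 90.00° − (3.09° + 0.04°) = 86.87°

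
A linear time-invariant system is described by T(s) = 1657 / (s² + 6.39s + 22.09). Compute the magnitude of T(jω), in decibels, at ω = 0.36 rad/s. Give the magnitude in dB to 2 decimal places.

37.51 dB

|(j0.36)² + 6.39(j0.36) + 22.09| = |21.96 + j2.3004| = 22.08
|T(j0.36)| = 1657 / 22.08 = 75.043
20 log₁₀(75.043) = 37.506 dB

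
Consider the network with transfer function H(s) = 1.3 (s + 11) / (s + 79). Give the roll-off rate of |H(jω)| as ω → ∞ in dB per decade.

With 1 zero and 1 pole, the high-frequency asymptotic slope is 20 × (1 − 1) = 0 dB/decade.

0 dB/decade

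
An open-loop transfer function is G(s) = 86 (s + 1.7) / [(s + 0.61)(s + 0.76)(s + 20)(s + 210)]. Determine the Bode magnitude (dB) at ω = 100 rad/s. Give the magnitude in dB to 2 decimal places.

-88.81 dB

|j100 + 1.7| = √(100² + 1.7²) = 100
|j100 + 0.61| = √(100² + 0.61²) = 100
|j100 + 0.76| = √(100² + 0.76²) = 100
|j100 + 20| = √(100² + 20²) = 102
|j100 + 210| = √(100² + 210²) = 232.6
|G(j100)| = 86 × 100 / (100 × 100 × 102 × 232.6) = 3.626e-05
20 log₁₀(3.626e-05) = -88.811 dB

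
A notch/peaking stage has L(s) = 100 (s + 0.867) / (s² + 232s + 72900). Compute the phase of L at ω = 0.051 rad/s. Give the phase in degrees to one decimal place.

3.4°

∠(j0.051 + 0.867) = arctan(0.051/0.867) = 3.37°
∠[(j0.051)² + 232(j0.051) + 72900] = ∠[72900 + j11.832] = 0.01°
∠L(j0.051) = 3.37° − 0.01° = 3.36°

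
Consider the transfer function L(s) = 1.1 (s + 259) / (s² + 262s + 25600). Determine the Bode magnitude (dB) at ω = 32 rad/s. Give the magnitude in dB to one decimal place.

-39.1 dB

|j32 + 259| = √(32² + 259²) = 261
|(j32)² + 262(j32) + 25600| = |24576 + j8384| = 2.597e+04
|L(j32)| = 1.1 × 261 / 2.597e+04 = 0.011055
20 log₁₀(0.011055) = -39.13 dB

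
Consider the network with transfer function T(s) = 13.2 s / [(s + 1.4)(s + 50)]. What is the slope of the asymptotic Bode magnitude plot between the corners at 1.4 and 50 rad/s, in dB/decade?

In this band the factors already past their corner are: 1 differentiator zero, pole at 1.4; net slope = 0 dB/decade.

0 dB/decade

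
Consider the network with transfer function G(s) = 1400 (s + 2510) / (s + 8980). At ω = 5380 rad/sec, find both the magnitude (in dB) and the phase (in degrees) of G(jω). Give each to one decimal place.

|j5380 + 2510| = √(5380² + 2510²) = 5937
|j5380 + 8980| = √(5380² + 8980²) = 1.047e+04
|G(j5380)| = 1400 × 5937 / 1.047e+04 = 793.96
20 log₁₀(793.96) = 58.00 dB
∠(j5380 + 2510) = arctan(5380/2510) = 64.99°
∠(j5380 + 8980) = arctan(5380/8980) = 30.93°
∠G(j5380) = 64.99° − 30.93° = 34.06°

|G| = 58.0 dB, ∠G = 34.1°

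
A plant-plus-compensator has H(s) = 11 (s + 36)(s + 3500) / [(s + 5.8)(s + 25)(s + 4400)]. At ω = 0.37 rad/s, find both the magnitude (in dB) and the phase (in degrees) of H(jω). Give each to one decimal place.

|j0.37 + 36| = √(0.37² + 36²) = 36
|j0.37 + 3500| = √(0.37² + 3500²) = 3500
|j0.37 + 5.8| = √(0.37² + 5.8²) = 5.812
|j0.37 + 25| = √(0.37² + 25²) = 25
|j0.37 + 4400| = √(0.37² + 4400²) = 4400
|H(j0.37)| = 11 × 36 × 3500 / (5.812 × 25 × 4400) = 2.1679
20 log₁₀(2.1679) = 6.72 dB
∠(j0.37 + 36) = arctan(0.37/36) = 0.59°
∠(j0.37 + 3500) = arctan(0.37/3500) = 0.01°
∠(j0.37 + 5.8) = arctan(0.37/5.8) = 3.65°
∠(j0.37 + 25) = arctan(0.37/25) = 0.85°
∠(j0.37 + 4400) = arctan(0.37/4400) = 0.00°
∠H(j0.37) = 0.59° + 0.01° − (3.65° + 0.85° + 0.00°) = -3.91°

|H| = 6.7 dB, ∠H = -3.9°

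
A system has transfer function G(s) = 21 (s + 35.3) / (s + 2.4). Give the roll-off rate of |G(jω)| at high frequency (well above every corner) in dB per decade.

0 dB/decade

With 1 zero and 1 pole, the high-frequency asymptotic slope is 20 × (1 − 1) = 0 dB/decade.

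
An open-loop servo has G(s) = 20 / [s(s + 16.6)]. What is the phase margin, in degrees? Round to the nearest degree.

Gain crossover: |G(jω)| = 1 at ω ≈ 1.2 rad/s.
∠G(j1.2) = −90° − arctan(1.2/16.6) ≈ -94.14°
PM = 180° + (-94.14°) = 85.86°

86 deg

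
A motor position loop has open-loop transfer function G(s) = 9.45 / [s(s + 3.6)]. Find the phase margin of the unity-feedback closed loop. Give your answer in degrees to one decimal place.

Gain crossover: |G(jω)| = 1 at ω ≈ 2.23 rad s⁻¹.
∠G(j2.23) = −90° − arctan(2.23/3.6) ≈ -121.79°
PM = 180° + (-121.79°) = 58.21°

58.2 deg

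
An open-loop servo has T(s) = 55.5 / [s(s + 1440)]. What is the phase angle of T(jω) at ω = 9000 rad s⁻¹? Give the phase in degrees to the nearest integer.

-171°

∠(j9000 + 1440) = arctan(9000/1440) = 80.91°
∠(j9000) = 90.00°
∠T(j9000) = − (80.91° + 90.00°) = -170.91°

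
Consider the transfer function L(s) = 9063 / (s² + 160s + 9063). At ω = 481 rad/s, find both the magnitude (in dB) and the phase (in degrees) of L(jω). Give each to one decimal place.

|L| = -28.3 dB, ∠L = -160.9°

|(j481)² + 160(j481) + 9063| = |-2.223e+05 + j76960| = 2.352e+05
|L(j481)| = 9063 / 2.352e+05 = 0.038526
20 log₁₀(0.038526) = -28.28 dB
∠[(j481)² + 160(j481) + 9063] = ∠[-2.223e+05 + j76960] = 160.90°
∠L(j481) = −160.90° = -160.90°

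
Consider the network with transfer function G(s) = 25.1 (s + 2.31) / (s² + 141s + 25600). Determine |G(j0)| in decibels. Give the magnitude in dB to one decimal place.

G(0) = 25.1 × 2.31 / 25600 = 0.0022649
20 log₁₀(0.0022649) = -52.90 dB

-52.9 dB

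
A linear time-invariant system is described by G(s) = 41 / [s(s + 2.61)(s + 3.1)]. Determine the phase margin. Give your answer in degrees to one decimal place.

Gain crossover: |G(jω)| = 1 at ω ≈ 2.68 rad/s.
∠G(j2.68) = −90° − arctan(2.68/2.61) − arctan(2.68/3.1) ≈ -176.54°
PM = 180° + (-176.54°) = 3.46°

3.5°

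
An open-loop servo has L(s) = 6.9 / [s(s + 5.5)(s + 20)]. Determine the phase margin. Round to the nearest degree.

Gain crossover: |L(jω)| = 1 at ω ≈ 0.0627 rad/s.
∠L(j0.0627) = −90° − arctan(0.0627/5.5) − arctan(0.0627/20) ≈ -90.83°
PM = 180° + (-90.83°) = 89.17°

89 deg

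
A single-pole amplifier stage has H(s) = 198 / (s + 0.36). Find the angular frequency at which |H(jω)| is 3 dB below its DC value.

For a single-pole low-pass, the −3 dB point is at the pole: ω = 0.36 rad/sec.

0.36 rad/sec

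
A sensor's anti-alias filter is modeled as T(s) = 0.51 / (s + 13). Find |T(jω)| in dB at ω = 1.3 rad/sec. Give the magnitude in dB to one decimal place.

-28.2 dB

|j1.3 + 13| = √(1.3² + 13²) = 13.06
|T(j1.3)| = 0.51 / 13.06 = 0.039036
20 log₁₀(0.039036) = -28.17 dB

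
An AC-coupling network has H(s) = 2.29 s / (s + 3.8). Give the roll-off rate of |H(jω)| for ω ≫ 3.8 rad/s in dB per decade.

With 1 zero and 1 pole, the high-frequency asymptotic slope is 20 × (1 − 1) = 0 dB/decade.

0 dB/decade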